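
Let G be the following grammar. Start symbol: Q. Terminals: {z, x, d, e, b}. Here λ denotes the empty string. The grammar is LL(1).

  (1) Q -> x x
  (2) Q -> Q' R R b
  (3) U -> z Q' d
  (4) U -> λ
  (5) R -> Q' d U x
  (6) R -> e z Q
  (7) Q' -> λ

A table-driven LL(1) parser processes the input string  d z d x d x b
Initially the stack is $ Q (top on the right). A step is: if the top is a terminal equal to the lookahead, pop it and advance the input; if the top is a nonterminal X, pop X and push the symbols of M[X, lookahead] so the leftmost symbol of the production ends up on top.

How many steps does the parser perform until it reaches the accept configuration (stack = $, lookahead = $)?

      Stack           Input            Action
   1  $ Q             d z d x d x b $  expand Q -> Q' R R b
   2  $ b R R Q'      d z d x d x b $  expand Q' -> λ
   3  $ b R R         d z d x d x b $  expand R -> Q' d U x
   4  $ b R x U d Q'  d z d x d x b $  expand Q' -> λ
   5  $ b R x U d     d z d x d x b $  match d
   6  $ b R x U       z d x d x b $    expand U -> z Q' d
   7  $ b R x d Q' z  z d x d x b $    match z
   8  $ b R x d Q'    d x d x b $      expand Q' -> λ
   9  $ b R x d       d x d x b $      match d
  10  $ b R x         x d x b $        match x
  11  $ b R           d x b $          expand R -> Q' d U x
  12  $ b x U d Q'    d x b $          expand Q' -> λ
  13  $ b x U d       d x b $          match d
  14  $ b x U         x b $            expand U -> λ
  15  $ b x           x b $            match x
  16  $ b             b $              match b
Accept reached after 16 steps.

16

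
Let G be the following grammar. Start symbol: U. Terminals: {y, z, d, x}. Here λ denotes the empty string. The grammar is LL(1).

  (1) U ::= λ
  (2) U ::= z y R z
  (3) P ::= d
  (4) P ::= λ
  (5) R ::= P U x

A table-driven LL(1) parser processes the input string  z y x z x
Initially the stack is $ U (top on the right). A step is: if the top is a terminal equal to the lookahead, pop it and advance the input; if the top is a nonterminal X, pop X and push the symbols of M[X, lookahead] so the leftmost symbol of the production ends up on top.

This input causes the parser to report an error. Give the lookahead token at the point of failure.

x

     Stack      Input        Action
  1  $ U        z y x z x $  expand U ::= z y R z
  2  $ z R y z  z y x z x $  match z
  3  $ z R y    y x z x $    match y
  4  $ z R      x z x $      expand R ::= P U x
  5  $ z x U P  x z x $      expand P ::= λ
  6  $ z x U    x z x $      expand U ::= λ
  7  $ z x      x z x $      match x
  8  $ z        z x $        match z
  9  $          x $          error: stack empty but input remains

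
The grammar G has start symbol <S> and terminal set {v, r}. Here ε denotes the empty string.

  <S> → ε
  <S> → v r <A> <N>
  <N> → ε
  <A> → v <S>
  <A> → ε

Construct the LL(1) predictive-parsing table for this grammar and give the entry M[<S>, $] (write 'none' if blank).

<S> → ε

FIRST(<S>) = {ε, v}
FIRST(<N>) = {ε}
FIRST(<A>) = {ε, v}
FOLLOW(<S>) includes $ since <S> is the start symbol.
FOLLOW(<S>): in <A>→v <S>, the suffix after <S> is empty, so FOLLOW(<S>) ⊇ FOLLOW(<A>) = {$}. Thus FOLLOW(<S>) = {$}.
FOLLOW(<A>): in <S>→v r <A> <N>, <A> is followed by <N> with FIRST {ε}; in <S>→v r <A> <N>, the suffix after <A> is nullable, so FOLLOW(<A>) ⊇ FOLLOW(<S>) = {$}. Thus FOLLOW(<A>) = {$}.
For <S> → ε: FIRST(ε) = {ε}, so it goes in M[<S>, t] for t ∈ {}; since ε ∈ FIRST, also for every t ∈ FOLLOW(<S>) = {$}.
For <S> → v r <A> <N>: FIRST(v r <A> <N>) = {v}, so it goes in M[<S>, t] for t ∈ {v}.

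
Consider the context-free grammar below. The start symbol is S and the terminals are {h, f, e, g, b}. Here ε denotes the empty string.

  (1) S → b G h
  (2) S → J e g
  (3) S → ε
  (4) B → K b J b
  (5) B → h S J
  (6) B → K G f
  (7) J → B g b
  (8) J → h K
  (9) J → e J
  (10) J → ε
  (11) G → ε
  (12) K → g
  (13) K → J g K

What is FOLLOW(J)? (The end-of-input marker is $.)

{b, e, g}

FIRST(G): from G→ε we get {ε}. So FIRST(G) = {ε}.
FIRST(S): from S→b G h we get {b}; from S→J e g we get {e, g, h}; from S→ε we get {ε}. So FIRST(S) = {ε, b, e, g, h}.
FIRST(B): from B→K b J b we get {e, g, h}; from B→h S J we get {h}; from B→K G f we get {e, g, h}. So FIRST(B) = {e, g, h}.
FIRST(J): from J→B g b we get {e, g, h}; from J→h K we get {h}; from J→e J we get {e}; from J→ε we get {ε}. So FIRST(J) = {ε, e, g, h}.
FIRST(K): from K→g we get {g}; from K→J g K we get {e, g, h}. So FIRST(K) = {e, g, h}.
FOLLOW(S) includes $ since S is the start symbol.
FOLLOW(B): in J→B g b, B is followed by g b with FIRST {g}. Thus FOLLOW(B) = {g}.
FOLLOW(S): in B→h S J, S is followed by J with FIRST {ε, e, g, h}; in B→h S J, the suffix after S is nullable, so FOLLOW(S) ⊇ FOLLOW(B) = {g}. Thus FOLLOW(S) = {$, e, g, h}.
FOLLOW(J): in S→J e g, J is followed by e g with FIRST {e}; in B→K b J b, J is followed by b with FIRST {b}; in B→h S J, the suffix after J is empty, so FOLLOW(J) ⊇ FOLLOW(B) = {g}; in J→e J, the suffix after J is empty (adds nothing new); in K→J g K, J is followed by g K with FIRST {g}. Thus FOLLOW(J) = {b, e, g}.
FOLLOW(G): in S→b G h, G is followed by h with FIRST {h}; in B→K G f, G is followed by f with FIRST {f}. Thus FOLLOW(G) = {f, h}.
FOLLOW(K): in B→K b J b, K is followed by b J b with FIRST {b}; in B→K G f, K is followed by G f with FIRST {f}; in J→h K, the suffix after K is empty, so FOLLOW(K) ⊇ FOLLOW(J) = {b, e, g}; in K→J g K, the suffix after K is empty (adds nothing new). Thus FOLLOW(K) = {b, e, f, g}.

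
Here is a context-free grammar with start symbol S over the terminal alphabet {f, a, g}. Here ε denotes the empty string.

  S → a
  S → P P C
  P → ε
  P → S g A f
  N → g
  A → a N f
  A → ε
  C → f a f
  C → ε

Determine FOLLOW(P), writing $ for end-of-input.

FIRST(N): from N→g we get {g}. So FIRST(N) = {g}.
FIRST(A): from A→a N f we get {a}; from A→ε we get {ε}. So FIRST(A) = {ε, a}.
FIRST(C): from C→f a f we get {f}; from C→ε we get {ε}. So FIRST(C) = {ε, f}.
FIRST(S): from S→a we get {a}; from S→P P C we get {ε, a, f, g}. So FIRST(S) = {ε, a, f, g}.
FIRST(P): from P→ε we get {ε}; from P→S g A f we get {a, f, g}. So FIRST(P) = {ε, a, f, g}.
FOLLOW(S) includes $ since S is the start symbol.
FOLLOW(S): in P→S g A f, S is followed by g A f with FIRST {g}. Thus FOLLOW(S) = {$, g}.
FOLLOW(P): in S→P P C (occurrence 1), P is followed by P C with FIRST {ε, a, f, g}; in S→P P C (occurrence 1), the suffix after P is nullable, so FOLLOW(P) ⊇ FOLLOW(S) = {$, g}; in S→P P C (occurrence 2), P is followed by C with FIRST {ε, f}; in S→P P C (occurrence 2), the suffix after P is nullable, so FOLLOW(P) ⊇ FOLLOW(S) = {$, g}. Thus FOLLOW(P) = {$, a, f, g}.
FOLLOW(N): in A→a N f, N is followed by f with FIRST {f}. Thus FOLLOW(N) = {f}.
FOLLOW(A): in P→S g A f, A is followed by f with FIRST {f}. Thus FOLLOW(A) = {f}.
FOLLOW(C): in S→P P C, the suffix after C is empty, so FOLLOW(C) ⊇ FOLLOW(S) = {$, g}. Thus FOLLOW(C) = {$, g}.

{$, a, f, g}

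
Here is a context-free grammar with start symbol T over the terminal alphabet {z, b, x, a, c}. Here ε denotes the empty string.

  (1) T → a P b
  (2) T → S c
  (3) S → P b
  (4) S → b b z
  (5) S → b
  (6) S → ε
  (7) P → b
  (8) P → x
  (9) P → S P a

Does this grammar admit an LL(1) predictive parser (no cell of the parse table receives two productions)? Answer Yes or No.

FIRST(T) = {a, b, c, x}
FIRST(S) = {ε, b, x}
FIRST(P) = {b, x}
FOLLOW(T) = {$}
FOLLOW(S) = {b, c, x}
FOLLOW(P) = {a, b}
Cell M[P, b] receives both P → b and P → S P a — the grammar is not LL(1).

No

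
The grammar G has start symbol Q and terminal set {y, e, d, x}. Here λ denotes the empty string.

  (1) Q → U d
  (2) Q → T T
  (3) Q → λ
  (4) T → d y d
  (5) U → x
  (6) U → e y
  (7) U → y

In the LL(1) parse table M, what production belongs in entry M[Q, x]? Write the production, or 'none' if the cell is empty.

Q → U d

FIRST(T) = {d}
FIRST(U) = {e, x, y}
FIRST(Q) = {λ, d, e, x, y}  (via U d, T T)
FOLLOW(Q) includes $ since Q is the start symbol.
FOLLOW(Q): Q appears on no right-hand side. Thus FOLLOW(Q) = {$}.
For Q → U d: FIRST(U d) = {e, x, y}, so it goes in M[Q, t] for t ∈ {e, x, y}.
For Q → T T: FIRST(T T) = {d}, so it goes in M[Q, t] for t ∈ {d}.
For Q → λ: FIRST(λ) = {λ}, so it goes in M[Q, t] for t ∈ {}; since λ ∈ FIRST, also for every t ∈ FOLLOW(Q) = {$}.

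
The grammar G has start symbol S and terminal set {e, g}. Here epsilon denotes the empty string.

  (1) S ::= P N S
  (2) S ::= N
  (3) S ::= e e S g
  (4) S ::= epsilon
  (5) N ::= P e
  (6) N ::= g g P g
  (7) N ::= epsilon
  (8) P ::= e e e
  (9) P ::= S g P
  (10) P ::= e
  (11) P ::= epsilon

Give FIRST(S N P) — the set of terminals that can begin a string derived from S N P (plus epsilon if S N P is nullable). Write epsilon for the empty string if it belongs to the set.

{epsilon, e, g}

FIRST(S) = {epsilon, e, g}  (via P N S, N)
FIRST(P) = {epsilon, e, g}  (via S g P)
FIRST(N) = {epsilon, e, g}  (via P e)
FIRST(S N P): take FIRST of each symbol in turn, carrying on past any symbol whose FIRST contains epsilon; result {epsilon, e, g}.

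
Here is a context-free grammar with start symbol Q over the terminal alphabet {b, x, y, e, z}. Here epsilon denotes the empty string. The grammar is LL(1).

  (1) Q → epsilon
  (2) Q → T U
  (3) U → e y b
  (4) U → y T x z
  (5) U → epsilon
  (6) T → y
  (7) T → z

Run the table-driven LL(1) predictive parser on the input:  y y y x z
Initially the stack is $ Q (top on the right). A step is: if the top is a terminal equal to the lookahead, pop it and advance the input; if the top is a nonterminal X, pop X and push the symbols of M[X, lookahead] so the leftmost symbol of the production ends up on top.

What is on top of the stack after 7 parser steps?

     Stack      Input        Action
  1  $ Q        y y y x z $  expand Q → T U
  2  $ U T      y y y x z $  expand T → y
  3  $ U y      y y y x z $  match y
  4  $ U        y y x z $    expand U → y T x z
  5  $ z x T y  y y x z $    match y
  6  $ z x T    y x z $      expand T → y
  7  $ z x y    y x z $      match y
Stack after step 7: $ z x (top = x).

x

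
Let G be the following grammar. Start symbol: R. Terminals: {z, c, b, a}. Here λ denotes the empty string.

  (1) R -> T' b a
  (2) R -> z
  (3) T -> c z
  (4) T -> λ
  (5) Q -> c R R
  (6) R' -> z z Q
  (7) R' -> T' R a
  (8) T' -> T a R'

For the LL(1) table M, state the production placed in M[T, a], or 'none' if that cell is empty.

FIRST(T): from T->c z we get {c}; from T->λ we get {λ}. So FIRST(T) = {λ, c}.
FIRST(Q): from Q->c R R we get {c}. So FIRST(Q) = {c}.
FIRST(T'): from T'->T a R' we get {a, c}. So FIRST(T') = {a, c}.
FIRST(R): from R->T' b a we get {a, c}; from R->z we get {z}. So FIRST(R) = {a, c, z}.
FIRST(R'): from R'->z z Q we get {z}; from R'->T' R a we get {a, c}. So FIRST(R') = {a, c, z}.
FOLLOW(R) includes $ since R is the start symbol.
FOLLOW(T): in T'->T a R', T is followed by a R' with FIRST {a}. Thus FOLLOW(T) = {a}.
For T -> c z: FIRST(c z) = {c}, so it goes in M[T, t] for t ∈ {c}.
For T -> λ: FIRST(λ) = {λ}, so it goes in M[T, t] for t ∈ {}; since λ ∈ FIRST, also for every t ∈ FOLLOW(T) = {a}.

T -> λ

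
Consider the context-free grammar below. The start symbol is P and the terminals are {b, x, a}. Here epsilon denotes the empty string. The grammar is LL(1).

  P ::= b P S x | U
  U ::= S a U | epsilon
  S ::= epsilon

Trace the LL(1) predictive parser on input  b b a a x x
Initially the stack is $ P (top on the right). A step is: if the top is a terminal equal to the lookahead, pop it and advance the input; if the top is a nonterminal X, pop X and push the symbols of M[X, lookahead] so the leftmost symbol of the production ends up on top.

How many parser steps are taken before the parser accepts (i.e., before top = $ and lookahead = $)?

16

      Stack            Input          Action
   1  $ P              b b a a x x $  expand P ::= b P S x
   2  $ x S P b        b b a a x x $  match b
   3  $ x S P          b a a x x $    expand P ::= b P S x
   4  $ x S x S P b    b a a x x $    match b
   5  $ x S x S P      a a x x $      expand P ::= U
   6  $ x S x S U      a a x x $      expand U ::= S a U
   7  $ x S x S U a S  a a x x $      expand S ::= epsilon
   8  $ x S x S U a    a a x x $      match a
   9  $ x S x S U      a x x $        expand U ::= S a U
  10  $ x S x S U a S  a x x $        expand S ::= epsilon
  11  $ x S x S U a    a x x $        match a
  12  $ x S x S U      x x $          expand U ::= epsilon
  13  $ x S x S        x x $          expand S ::= epsilon
  14  $ x S x          x x $          match x
  15  $ x S            x $            expand S ::= epsilon
  16  $ x              x $            match x
Accept reached after 16 steps.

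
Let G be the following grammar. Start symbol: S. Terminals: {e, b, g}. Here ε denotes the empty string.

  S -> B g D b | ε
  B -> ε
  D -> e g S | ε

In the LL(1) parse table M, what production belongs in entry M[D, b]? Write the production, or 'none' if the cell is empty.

D -> ε

FIRST(B): from B->ε we get {ε}. So FIRST(B) = {ε}.
FIRST(D): from D->e g S we get {e}; from D->ε we get {ε}. So FIRST(D) = {ε, e}.
FIRST(S): from S->B g D b we get {g}; from S->ε we get {ε}. So FIRST(S) = {ε, g}.
FOLLOW(S) includes $ since S is the start symbol.
FOLLOW(D): in S->B g D b, D is followed by b with FIRST {b}. Thus FOLLOW(D) = {b}.
For D -> e g S: FIRST(e g S) = {e}, so it goes in M[D, t] for t ∈ {e}.
For D -> ε: FIRST(ε) = {ε}, so it goes in M[D, t] for t ∈ {}; since ε ∈ FIRST, also for every t ∈ FOLLOW(D) = {b}.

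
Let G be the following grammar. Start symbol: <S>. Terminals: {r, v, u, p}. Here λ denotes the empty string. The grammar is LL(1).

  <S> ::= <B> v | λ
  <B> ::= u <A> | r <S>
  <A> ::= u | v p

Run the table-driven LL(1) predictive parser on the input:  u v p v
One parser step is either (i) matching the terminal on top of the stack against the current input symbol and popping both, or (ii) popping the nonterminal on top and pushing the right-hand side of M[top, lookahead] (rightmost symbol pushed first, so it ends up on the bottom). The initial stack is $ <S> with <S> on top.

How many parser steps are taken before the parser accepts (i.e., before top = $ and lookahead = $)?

step 1: stack=$ <S>  input=u v p v $  — expand <S> ::= <B> v
step 2: stack=$ v <B>  input=u v p v $  — expand <B> ::= u <A>
step 3: stack=$ v <A> u  input=u v p v $  — match u
step 4: stack=$ v <A>  input=v p v $  — expand <A> ::= v p
step 5: stack=$ v p v  input=v p v $  — match v
step 6: stack=$ v p  input=p v $  — match p
step 7: stack=$ v  input=v $  — match v
Accept reached after 7 steps.

7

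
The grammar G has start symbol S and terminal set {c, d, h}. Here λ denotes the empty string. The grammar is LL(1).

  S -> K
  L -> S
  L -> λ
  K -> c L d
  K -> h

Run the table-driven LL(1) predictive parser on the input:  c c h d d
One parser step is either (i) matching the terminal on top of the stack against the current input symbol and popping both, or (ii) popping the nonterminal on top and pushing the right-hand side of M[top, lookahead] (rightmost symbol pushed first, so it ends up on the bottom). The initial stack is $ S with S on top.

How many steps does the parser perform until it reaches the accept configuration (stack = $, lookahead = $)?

13

step 1: stack=$ S  input=c c h d d $  — expand S -> K
step 2: stack=$ K  input=c c h d d $  — expand K -> c L d
step 3: stack=$ d L c  input=c c h d d $  — match c
step 4: stack=$ d L  input=c h d d $  — expand L -> S
step 5: stack=$ d S  input=c h d d $  — expand S -> K
step 6: stack=$ d K  input=c h d d $  — expand K -> c L d
step 7: stack=$ d d L c  input=c h d d $  — match c
step 8: stack=$ d d L  input=h d d $  — expand L -> S
step 9: stack=$ d d S  input=h d d $  — expand S -> K
step 10: stack=$ d d K  input=h d d $  — expand K -> h
step 11: stack=$ d d h  input=h d d $  — match h
step 12: stack=$ d d  input=d d $  — match d
step 13: stack=$ d  input=d $  — match d
Accept reached after 13 steps.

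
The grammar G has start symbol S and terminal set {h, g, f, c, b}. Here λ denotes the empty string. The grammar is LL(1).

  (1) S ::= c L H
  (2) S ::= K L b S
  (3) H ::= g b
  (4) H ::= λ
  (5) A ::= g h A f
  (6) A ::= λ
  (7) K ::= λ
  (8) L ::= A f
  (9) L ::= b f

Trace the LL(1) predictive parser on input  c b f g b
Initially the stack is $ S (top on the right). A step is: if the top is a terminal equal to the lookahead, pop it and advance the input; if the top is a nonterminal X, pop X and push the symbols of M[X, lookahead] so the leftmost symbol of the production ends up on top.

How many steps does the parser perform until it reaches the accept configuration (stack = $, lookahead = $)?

8

     Stack    Input        Action
  1  $ S      c b f g b $  expand S ::= c L H
  2  $ H L c  c b f g b $  match c
  3  $ H L    b f g b $    expand L ::= b f
  4  $ H f b  b f g b $    match b
  5  $ H f    f g b $      match f
  6  $ H      g b $        expand H ::= g b
  7  $ b g    g b $        match g
  8  $ b      b $          match b
Accept reached after 8 steps.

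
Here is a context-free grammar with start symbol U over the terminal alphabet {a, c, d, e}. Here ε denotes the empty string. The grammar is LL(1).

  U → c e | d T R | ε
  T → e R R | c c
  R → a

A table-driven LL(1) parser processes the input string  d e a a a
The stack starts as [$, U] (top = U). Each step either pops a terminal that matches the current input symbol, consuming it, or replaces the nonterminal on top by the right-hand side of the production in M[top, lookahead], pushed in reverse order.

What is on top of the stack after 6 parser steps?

     Stack      Input        Action
  1  $ U        d e a a a $  expand U → d T R
  2  $ R T d    d e a a a $  match d
  3  $ R T      e a a a $    expand T → e R R
  4  $ R R R e  e a a a $    match e
  5  $ R R R    a a a $      expand R → a
  6  $ R R a    a a a $      match a
Stack after step 6: $ R R (top = R).

R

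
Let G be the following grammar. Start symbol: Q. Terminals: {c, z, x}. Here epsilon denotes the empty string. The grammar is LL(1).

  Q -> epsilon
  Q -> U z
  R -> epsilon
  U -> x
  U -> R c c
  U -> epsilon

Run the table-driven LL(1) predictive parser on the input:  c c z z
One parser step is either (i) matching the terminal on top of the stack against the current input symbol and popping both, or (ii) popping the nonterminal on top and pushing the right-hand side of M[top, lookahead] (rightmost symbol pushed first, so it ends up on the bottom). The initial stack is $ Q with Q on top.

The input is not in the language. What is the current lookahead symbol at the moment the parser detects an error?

     Stack      Input      Action
  1  $ Q        c c z z $  expand Q -> U z
  2  $ z U      c c z z $  expand U -> R c c
  3  $ z c c R  c c z z $  expand R -> epsilon
  4  $ z c c    c c z z $  match c
  5  $ z c      c z z $    match c
  6  $ z        z z $      match z
  7  $          z $        error: stack empty but input remains

z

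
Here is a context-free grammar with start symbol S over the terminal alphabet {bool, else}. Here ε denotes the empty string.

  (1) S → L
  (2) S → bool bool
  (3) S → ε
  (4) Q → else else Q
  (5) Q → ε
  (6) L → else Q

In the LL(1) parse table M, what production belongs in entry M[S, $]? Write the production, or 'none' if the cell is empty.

FIRST(Q): from Q→else else Q we get {else}; from Q→ε we get {ε}. So FIRST(Q) = {ε, else}.
FIRST(L): from L→else Q we get {else}. So FIRST(L) = {else}.
FIRST(S): from S→L we get {else}; from S→bool bool we get {bool}; from S→ε we get {ε}. So FIRST(S) = {ε, bool, else}.
FOLLOW(S) includes $ since S is the start symbol.
FOLLOW(S): S appears on no right-hand side. Thus FOLLOW(S) = {$}.
For S → L: FIRST(L) = {else}, so it goes in M[S, t] for t ∈ {else}.
For S → bool bool: FIRST(bool bool) = {bool}, so it goes in M[S, t] for t ∈ {bool}.
For S → ε: FIRST(ε) = {ε}, so it goes in M[S, t] for t ∈ {}; since ε ∈ FIRST, also for every t ∈ FOLLOW(S) = {$}.

S → ε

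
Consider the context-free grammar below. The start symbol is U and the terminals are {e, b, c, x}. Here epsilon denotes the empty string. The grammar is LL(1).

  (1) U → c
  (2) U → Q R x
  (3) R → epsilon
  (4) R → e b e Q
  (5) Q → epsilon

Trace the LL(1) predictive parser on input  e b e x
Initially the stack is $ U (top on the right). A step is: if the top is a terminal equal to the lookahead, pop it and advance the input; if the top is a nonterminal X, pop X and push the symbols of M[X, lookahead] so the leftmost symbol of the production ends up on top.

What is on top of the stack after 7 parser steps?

x

step 1: stack=$ U  input=e b e x $  — expand U → Q R x
step 2: stack=$ x R Q  input=e b e x $  — expand Q → epsilon
step 3: stack=$ x R  input=e b e x $  — expand R → e b e Q
step 4: stack=$ x Q e b e  input=e b e x $  — match e
step 5: stack=$ x Q e b  input=b e x $  — match b
step 6: stack=$ x Q e  input=e x $  — match e
step 7: stack=$ x Q  input=x $  — expand Q → epsilon
Stack after step 7: $ x (top = x).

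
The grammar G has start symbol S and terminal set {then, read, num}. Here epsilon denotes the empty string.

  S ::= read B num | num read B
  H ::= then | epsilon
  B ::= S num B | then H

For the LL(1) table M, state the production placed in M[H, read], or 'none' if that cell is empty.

none

FIRST(S) = {num, read}
FIRST(H) = {epsilon, then}
FIRST(B) = {num, read, then}  (via S num B)
FOLLOW(S) includes $ since S is the start symbol.
FOLLOW(B): in S::=read B num, B is followed by num with FIRST {num}; in S::=num read B, the suffix after B is empty, so FOLLOW(B) ⊇ FOLLOW(S) = {$, num}; in B::=S num B, the suffix after B is empty (adds nothing new). Thus FOLLOW(B) = {$, num}.
FOLLOW(H): in B::=then H, the suffix after H is empty, so FOLLOW(H) ⊇ FOLLOW(B) = {$, num}. Thus FOLLOW(H) = {$, num}.
For H ::= then: FIRST(then) = {then}, so it goes in M[H, t] for t ∈ {then}.
For H ::= epsilon: FIRST(epsilon) = {epsilon}, so it goes in M[H, t] for t ∈ {}; since epsilon ∈ FIRST, also for every t ∈ FOLLOW(H) = {$, num}.
None of these place a production in M[H, read].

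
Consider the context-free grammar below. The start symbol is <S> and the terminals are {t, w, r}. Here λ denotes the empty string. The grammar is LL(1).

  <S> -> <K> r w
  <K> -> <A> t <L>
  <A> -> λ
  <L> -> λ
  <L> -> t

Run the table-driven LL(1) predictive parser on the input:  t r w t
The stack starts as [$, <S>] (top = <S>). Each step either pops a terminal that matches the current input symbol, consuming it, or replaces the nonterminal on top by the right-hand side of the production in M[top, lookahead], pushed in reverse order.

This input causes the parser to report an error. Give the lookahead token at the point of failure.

step 1: stack=$ <S>  input=t r w t $  — expand <S> -> <K> r w
step 2: stack=$ w r <K>  input=t r w t $  — expand <K> -> <A> t <L>
step 3: stack=$ w r <L> t <A>  input=t r w t $  — expand <A> -> λ
step 4: stack=$ w r <L> t  input=t r w t $  — match t
step 5: stack=$ w r <L>  input=r w t $  — expand <L> -> λ
step 6: stack=$ w r  input=r w t $  — match r
step 7: stack=$ w  input=w t $  — match w
step 8: stack=$  input=t $  — error: stack empty but input remains

t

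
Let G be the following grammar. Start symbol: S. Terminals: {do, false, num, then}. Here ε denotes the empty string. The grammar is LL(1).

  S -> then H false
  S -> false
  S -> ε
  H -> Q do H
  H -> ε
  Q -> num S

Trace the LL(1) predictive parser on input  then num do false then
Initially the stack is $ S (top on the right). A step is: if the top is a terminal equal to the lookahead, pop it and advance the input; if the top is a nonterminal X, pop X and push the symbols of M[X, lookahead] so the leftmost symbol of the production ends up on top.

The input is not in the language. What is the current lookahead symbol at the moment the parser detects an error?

      Stack               Input                     Action
   1  $ S                 then num do false then $  expand S -> then H false
   2  $ false H then      then num do false then $  match then
   3  $ false H           num do false then $       expand H -> Q do H
   4  $ false H do Q      num do false then $       expand Q -> num S
   5  $ false H do S num  num do false then $       match num
   6  $ false H do S      do false then $           expand S -> ε
   7  $ false H do        do false then $           match do
   8  $ false H           false then $              expand H -> ε
   9  $ false             false then $              match false
  10  $                   then $                    error: stack empty but input remains

then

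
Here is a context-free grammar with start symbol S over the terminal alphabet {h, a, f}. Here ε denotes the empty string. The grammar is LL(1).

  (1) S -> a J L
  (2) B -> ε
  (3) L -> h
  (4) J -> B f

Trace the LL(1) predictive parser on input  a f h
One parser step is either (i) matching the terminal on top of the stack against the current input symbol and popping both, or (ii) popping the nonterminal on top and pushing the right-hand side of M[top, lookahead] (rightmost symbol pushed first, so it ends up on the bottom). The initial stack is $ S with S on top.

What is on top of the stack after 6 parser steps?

h

     Stack    Input    Action
  1  $ S      a f h $  expand S -> a J L
  2  $ L J a  a f h $  match a
  3  $ L J    f h $    expand J -> B f
  4  $ L f B  f h $    expand B -> ε
  5  $ L f    f h $    match f
  6  $ L      h $      expand L -> h
Stack after step 6: $ h (top = h).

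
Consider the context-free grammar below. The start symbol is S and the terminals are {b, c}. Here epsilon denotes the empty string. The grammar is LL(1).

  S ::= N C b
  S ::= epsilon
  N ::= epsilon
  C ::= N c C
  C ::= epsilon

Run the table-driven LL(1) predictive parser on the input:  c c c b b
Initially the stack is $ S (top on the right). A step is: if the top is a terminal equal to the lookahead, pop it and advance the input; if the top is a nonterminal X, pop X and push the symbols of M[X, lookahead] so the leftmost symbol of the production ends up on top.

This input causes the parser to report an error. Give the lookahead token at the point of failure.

b

      Stack      Input        Action
   1  $ S        c c c b b $  expand S ::= N C b
   2  $ b C N    c c c b b $  expand N ::= epsilon
   3  $ b C      c c c b b $  expand C ::= N c C
   4  $ b C c N  c c c b b $  expand N ::= epsilon
   5  $ b C c    c c c b b $  match c
   6  $ b C      c c b b $    expand C ::= N c C
   7  $ b C c N  c c b b $    expand N ::= epsilon
   8  $ b C c    c c b b $    match c
   9  $ b C      c b b $      expand C ::= N c C
  10  $ b C c N  c b b $      expand N ::= epsilon
  11  $ b C c    c b b $      match c
  12  $ b C      b b $        expand C ::= epsilon
  13  $ b        b b $        match b
  14  $          b $          error: stack empty but input remains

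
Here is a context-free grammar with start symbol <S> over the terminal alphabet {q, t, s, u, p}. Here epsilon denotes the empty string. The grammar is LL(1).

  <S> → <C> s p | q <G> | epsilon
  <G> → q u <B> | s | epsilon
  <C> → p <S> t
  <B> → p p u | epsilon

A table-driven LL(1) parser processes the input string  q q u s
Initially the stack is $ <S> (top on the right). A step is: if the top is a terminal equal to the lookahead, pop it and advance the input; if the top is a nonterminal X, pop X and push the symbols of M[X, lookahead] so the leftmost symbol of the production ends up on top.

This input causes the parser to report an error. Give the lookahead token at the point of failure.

s

step 1: stack=$ <S>  input=q q u s $  — expand <S> → q <G>
step 2: stack=$ <G> q  input=q q u s $  — match q
step 3: stack=$ <G>  input=q u s $  — expand <G> → q u <B>
step 4: stack=$ <B> u q  input=q u s $  — match q
step 5: stack=$ <B> u  input=u s $  — match u
step 6: stack=$ <B>  input=s $  — error: M[<B>, s] is empty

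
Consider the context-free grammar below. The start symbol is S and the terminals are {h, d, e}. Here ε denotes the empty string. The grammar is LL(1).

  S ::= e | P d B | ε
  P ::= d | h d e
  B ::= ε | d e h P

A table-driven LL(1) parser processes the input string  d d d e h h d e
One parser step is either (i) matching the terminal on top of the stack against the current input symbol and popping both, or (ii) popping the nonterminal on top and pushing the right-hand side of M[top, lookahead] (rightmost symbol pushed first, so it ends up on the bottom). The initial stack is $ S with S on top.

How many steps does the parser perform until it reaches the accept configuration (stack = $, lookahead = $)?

      Stack      Input              Action
   1  $ S        d d d e h h d e $  expand S ::= P d B
   2  $ B d P    d d d e h h d e $  expand P ::= d
   3  $ B d d    d d d e h h d e $  match d
   4  $ B d      d d e h h d e $    match d
   5  $ B        d e h h d e $      expand B ::= d e h P
   6  $ P h e d  d e h h d e $      match d
   7  $ P h e    e h h d e $        match e
   8  $ P h      h h d e $          match h
   9  $ P        h d e $            expand P ::= h d e
  10  $ e d h    h d e $            match h
  11  $ e d      d e $              match d
  12  $ e        e $                match e
Accept reached after 12 steps.

12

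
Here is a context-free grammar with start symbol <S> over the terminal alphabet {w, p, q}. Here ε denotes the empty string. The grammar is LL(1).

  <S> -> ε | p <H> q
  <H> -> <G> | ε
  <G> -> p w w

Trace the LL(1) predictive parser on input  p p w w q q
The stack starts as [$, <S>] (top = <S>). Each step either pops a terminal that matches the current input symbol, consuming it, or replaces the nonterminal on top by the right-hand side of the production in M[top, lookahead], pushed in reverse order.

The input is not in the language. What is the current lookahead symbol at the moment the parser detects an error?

step 1: stack=$ <S>  input=p p w w q q $  — expand <S> -> p <H> q
step 2: stack=$ q <H> p  input=p p w w q q $  — match p
step 3: stack=$ q <H>  input=p w w q q $  — expand <H> -> <G>
step 4: stack=$ q <G>  input=p w w q q $  — expand <G> -> p w w
step 5: stack=$ q w w p  input=p w w q q $  — match p
step 6: stack=$ q w w  input=w w q q $  — match w
step 7: stack=$ q w  input=w q q $  — match w
step 8: stack=$ q  input=q q $  — match q
step 9: stack=$  input=q $  — error: stack empty but input remains

q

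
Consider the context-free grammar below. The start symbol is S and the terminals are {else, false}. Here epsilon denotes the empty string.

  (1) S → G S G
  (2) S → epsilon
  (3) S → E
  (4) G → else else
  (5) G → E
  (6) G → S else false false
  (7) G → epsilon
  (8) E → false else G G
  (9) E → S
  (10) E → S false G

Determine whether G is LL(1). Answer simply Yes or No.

FIRST(S) = {epsilon, else, false}
FIRST(G) = {epsilon, else, false}
FIRST(E) = {epsilon, else, false}
FOLLOW(S) = {$, else, false}
FOLLOW(G) = {$, else, false}
FOLLOW(E) = {$, else, false}
Cell M[E, else] receives both E → S and E → S false G — the grammar is not LL(1).

No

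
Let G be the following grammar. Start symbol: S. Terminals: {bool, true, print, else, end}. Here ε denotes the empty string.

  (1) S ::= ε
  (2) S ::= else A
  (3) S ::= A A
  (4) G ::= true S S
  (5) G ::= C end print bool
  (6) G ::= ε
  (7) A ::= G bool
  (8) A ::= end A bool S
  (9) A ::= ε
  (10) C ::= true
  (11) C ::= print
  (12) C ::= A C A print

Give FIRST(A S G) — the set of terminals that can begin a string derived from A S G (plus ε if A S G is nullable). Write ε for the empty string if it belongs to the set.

FIRST(S): from S::=ε we get {ε}; from S::=else A we get {else}; from S::=A A we get {ε, bool, end, print, true}. So FIRST(S) = {ε, bool, else, end, print, true}.
FIRST(G): from G::=true S S we get {true}; from G::=C end print bool we get {bool, end, print, true}; from G::=ε we get {ε}. So FIRST(G) = {ε, bool, end, print, true}.
FIRST(A): from A::=G bool we get {bool, end, print, true}; from A::=end A bool S we get {end}; from A::=ε we get {ε}. So FIRST(A) = {ε, bool, end, print, true}.
FIRST(C): from C::=true we get {true}; from C::=print we get {print}; from C::=A C A print we get {bool, end, print, true}. So FIRST(C) = {bool, end, print, true}.
FIRST(A S G): take FIRST of each symbol in turn, carrying on past any symbol whose FIRST contains ε; result {ε, bool, else, end, print, true}.

{ε, bool, else, end, print, true}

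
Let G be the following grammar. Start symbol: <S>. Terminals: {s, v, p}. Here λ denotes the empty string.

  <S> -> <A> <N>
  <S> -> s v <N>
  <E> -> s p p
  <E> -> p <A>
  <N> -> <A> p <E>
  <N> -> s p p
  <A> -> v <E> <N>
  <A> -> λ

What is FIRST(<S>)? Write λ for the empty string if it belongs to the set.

{p, s, v}

FIRST(<E>) = {p, s}
FIRST(<A>) = {λ, v}
FIRST(<N>) = {p, s, v}  (via <A> p <E>)
FIRST(<S>) = {p, s, v}  (via <A> <N>)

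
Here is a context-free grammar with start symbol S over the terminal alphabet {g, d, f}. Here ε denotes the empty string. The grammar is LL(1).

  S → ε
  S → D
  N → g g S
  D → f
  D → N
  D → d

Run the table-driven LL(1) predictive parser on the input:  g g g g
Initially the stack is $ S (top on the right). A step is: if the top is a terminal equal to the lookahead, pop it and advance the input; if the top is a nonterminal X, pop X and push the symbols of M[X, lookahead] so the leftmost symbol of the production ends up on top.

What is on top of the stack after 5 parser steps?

     Stack    Input      Action
  1  $ S      g g g g $  expand S → D
  2  $ D      g g g g $  expand D → N
  3  $ N      g g g g $  expand N → g g S
  4  $ S g g  g g g g $  match g
  5  $ S g    g g g $    match g
Stack after step 5: $ S (top = S).

S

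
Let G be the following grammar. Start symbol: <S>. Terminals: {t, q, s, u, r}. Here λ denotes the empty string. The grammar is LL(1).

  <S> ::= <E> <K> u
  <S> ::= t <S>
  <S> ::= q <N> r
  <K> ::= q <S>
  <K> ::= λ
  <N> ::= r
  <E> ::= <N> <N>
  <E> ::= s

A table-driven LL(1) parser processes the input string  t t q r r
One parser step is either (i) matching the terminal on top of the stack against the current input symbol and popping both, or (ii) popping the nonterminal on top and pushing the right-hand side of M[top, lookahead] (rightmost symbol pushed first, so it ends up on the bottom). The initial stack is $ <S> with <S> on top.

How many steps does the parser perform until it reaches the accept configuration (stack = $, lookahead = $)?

9

     Stack      Input        Action
  1  $ <S>      t t q r r $  expand <S> ::= t <S>
  2  $ <S> t    t t q r r $  match t
  3  $ <S>      t q r r $    expand <S> ::= t <S>
  4  $ <S> t    t q r r $    match t
  5  $ <S>      q r r $      expand <S> ::= q <N> r
  6  $ r <N> q  q r r $      match q
  7  $ r <N>    r r $        expand <N> ::= r
  8  $ r r      r r $        match r
  9  $ r        r $          match r
Accept reached after 9 steps.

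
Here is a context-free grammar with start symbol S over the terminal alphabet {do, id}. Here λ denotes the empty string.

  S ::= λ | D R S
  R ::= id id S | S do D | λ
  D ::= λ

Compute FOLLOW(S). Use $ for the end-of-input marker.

{$, do, id}

FIRST(D): from D::=λ we get {λ}. So FIRST(D) = {λ}.
FIRST(S): from S::=λ we get {λ}; from S::=D R S we get {λ, do, id}. So FIRST(S) = {λ, do, id}.
FIRST(R): from R::=id id S we get {id}; from R::=S do D we get {do, id}; from R::=λ we get {λ}. So FIRST(R) = {λ, do, id}.
FOLLOW(S) includes $ since S is the start symbol.
FOLLOW(S): in S::=D R S, the suffix after S is empty (adds nothing new); in R::=id id S, the suffix after S is empty, so FOLLOW(S) ⊇ FOLLOW(R) = {$, do, id}; in R::=S do D, S is followed by do D with FIRST {do}. Thus FOLLOW(S) = {$, do, id}.
FOLLOW(R): in S::=D R S, R is followed by S with FIRST {λ, do, id}; in S::=D R S, the suffix after R is nullable, so FOLLOW(R) ⊇ FOLLOW(S) = {$, do, id}. Thus FOLLOW(R) = {$, do, id}.
FOLLOW(D): in S::=D R S, D is followed by R S with FIRST {λ, do, id}; in S::=D R S, the suffix after D is nullable, so FOLLOW(D) ⊇ FOLLOW(S) = {$, do, id}; in R::=S do D, the suffix after D is empty, so FOLLOW(D) ⊇ FOLLOW(R) = {$, do, id}. Thus FOLLOW(D) = {$, do, id}.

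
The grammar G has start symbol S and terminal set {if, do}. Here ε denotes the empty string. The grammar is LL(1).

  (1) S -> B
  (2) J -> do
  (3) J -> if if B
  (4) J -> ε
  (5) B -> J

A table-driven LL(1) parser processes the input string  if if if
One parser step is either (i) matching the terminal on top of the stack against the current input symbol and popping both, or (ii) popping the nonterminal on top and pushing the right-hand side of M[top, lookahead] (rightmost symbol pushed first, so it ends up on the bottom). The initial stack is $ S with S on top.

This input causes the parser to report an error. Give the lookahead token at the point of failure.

     Stack      Input       Action
  1  $ S        if if if $  expand S -> B
  2  $ B        if if if $  expand B -> J
  3  $ J        if if if $  expand J -> if if B
  4  $ B if if  if if if $  match if
  5  $ B if     if if $     match if
  6  $ B        if $        expand B -> J
  7  $ J        if $        expand J -> if if B
  8  $ B if if  if $        match if
  9  $ B if     $           error: top is terminal if but lookahead is $

$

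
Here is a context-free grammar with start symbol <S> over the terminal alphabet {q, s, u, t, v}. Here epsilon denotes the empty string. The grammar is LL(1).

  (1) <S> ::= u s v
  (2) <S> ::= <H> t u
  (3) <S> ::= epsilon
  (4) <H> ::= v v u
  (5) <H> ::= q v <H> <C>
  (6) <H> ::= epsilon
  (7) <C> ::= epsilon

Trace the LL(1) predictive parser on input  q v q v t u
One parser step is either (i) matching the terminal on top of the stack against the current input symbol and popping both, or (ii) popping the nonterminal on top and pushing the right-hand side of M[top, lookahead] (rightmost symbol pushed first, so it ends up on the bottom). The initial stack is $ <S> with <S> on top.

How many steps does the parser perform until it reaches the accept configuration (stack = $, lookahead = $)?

12

step 1: stack=$ <S>  input=q v q v t u $  — expand <S> ::= <H> t u
step 2: stack=$ u t <H>  input=q v q v t u $  — expand <H> ::= q v <H> <C>
step 3: stack=$ u t <C> <H> v q  input=q v q v t u $  — match q
step 4: stack=$ u t <C> <H> v  input=v q v t u $  — match v
step 5: stack=$ u t <C> <H>  input=q v t u $  — expand <H> ::= q v <H> <C>
step 6: stack=$ u t <C> <C> <H> v q  input=q v t u $  — match q
step 7: stack=$ u t <C> <C> <H> v  input=v t u $  — match v
step 8: stack=$ u t <C> <C> <H>  input=t u $  — expand <H> ::= epsilon
step 9: stack=$ u t <C> <C>  input=t u $  — expand <C> ::= epsilon
step 10: stack=$ u t <C>  input=t u $  — expand <C> ::= epsilon
step 11: stack=$ u t  input=t u $  — match t
step 12: stack=$ u  input=u $  — match u
Accept reached after 12 steps.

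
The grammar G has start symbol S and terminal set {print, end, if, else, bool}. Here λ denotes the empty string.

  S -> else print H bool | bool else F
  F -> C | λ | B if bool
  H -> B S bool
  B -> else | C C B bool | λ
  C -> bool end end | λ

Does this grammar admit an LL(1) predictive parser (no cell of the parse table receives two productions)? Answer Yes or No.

No

FIRST(S) = {bool, else}
FIRST(F) = {λ, bool, else, if}
FIRST(H) = {bool, else}
FIRST(B) = {λ, bool, else}
FIRST(C) = {λ, bool}
FOLLOW(S) = {$, bool}
FOLLOW(F) = {$, bool}
FOLLOW(H) = {bool}
FOLLOW(B) = {bool, else, if}
FOLLOW(C) = {$, bool, else}
Cell M[B, bool] receives both B -> C C B bool and B -> λ — the grammar is not LL(1).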